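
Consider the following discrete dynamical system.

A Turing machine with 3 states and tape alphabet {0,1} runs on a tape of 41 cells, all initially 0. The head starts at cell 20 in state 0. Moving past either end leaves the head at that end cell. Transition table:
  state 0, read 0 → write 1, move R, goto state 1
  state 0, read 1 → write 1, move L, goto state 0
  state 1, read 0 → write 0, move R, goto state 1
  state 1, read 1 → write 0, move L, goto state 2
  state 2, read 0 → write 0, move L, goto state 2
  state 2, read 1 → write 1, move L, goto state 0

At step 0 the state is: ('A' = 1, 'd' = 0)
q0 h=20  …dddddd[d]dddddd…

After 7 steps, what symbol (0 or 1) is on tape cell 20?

gen 0: q0 h=20  …dddddd[d]dddddd…
gen 1: q1 h=21  …dddddA[d]dddddd…
gen 2: q1 h=22  …ddddAd[d]dddddd…
gen 3: q1 h=23  …dddAdd[d]dddddd…
gen 4: q1 h=24  …ddAddd[d]dddddd…
gen 5: q1 h=25  …dAdddd[d]dddddd…
gen 6: q1 h=26  …Addddd[d]dddddd…
gen 7: q1 h=27  …dddddd[d]dddddd…

1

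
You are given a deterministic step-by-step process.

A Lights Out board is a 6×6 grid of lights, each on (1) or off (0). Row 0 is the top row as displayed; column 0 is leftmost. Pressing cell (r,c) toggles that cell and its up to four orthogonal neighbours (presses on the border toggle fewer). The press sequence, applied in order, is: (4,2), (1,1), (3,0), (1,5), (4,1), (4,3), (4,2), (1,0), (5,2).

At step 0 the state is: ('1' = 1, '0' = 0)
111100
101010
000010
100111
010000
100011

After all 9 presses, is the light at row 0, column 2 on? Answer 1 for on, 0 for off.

1

step 0: 111100
101010
000010
100111
010000
100011
step 1: 111100
101010
000010
101111
001100
101011
step 2: 101100
010010
010010
101111
001100
101011
step 3: 101100
010010
110010
011111
101100
101011
step 4: 101101
010001
110011
011111
101100
101011
step 5: 101101
010001
110011
001111
010100
111011
step 6: 101101
010001
110011
001011
011010
111111
step 7: 101101
010001
110011
000011
000110
110111
step 8: 001101
100001
010011
000011
000110
110111
step 9: 001101
100001
010011
000011
001110
101011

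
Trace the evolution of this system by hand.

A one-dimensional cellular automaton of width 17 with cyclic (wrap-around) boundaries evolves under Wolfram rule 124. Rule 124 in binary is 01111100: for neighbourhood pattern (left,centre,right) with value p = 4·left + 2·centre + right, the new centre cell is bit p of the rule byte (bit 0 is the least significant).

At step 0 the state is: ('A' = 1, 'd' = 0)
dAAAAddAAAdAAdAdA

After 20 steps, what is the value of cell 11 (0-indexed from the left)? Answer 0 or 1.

step 0: dAAAAddAAAdAAdAdA
step 1: AAddAAdAdAAAAAAAA
step 2: dAAdAAAAAAddddddd
step 3: dAAAAddddAAdddddd
step 4: dAddAAdddAAAddddd
step 5: dAAdAAAddAdAAdddd
step 6: dAAAAdAAdAAAAAddd
step 7: dAddAAAAAAdddAAdd
step 8: dAAdAddddAAddAAAd
step 9: dAAAAAdddAAAdAdAA
step 10: AAdddAAddAdAAAAAA
step 11: dAAddAAAdAAAddddd
step 12: dAAAdAdAAAdAAdddd
step 13: dAdAAAAAdAAAAAddd
step 14: dAAAdddAAAdddAAdd
step 15: dAdAAddAdAAddAAAd
step 16: dAAAAAdAAAAAdAdAA
step 17: AAdddAAAdddAAAAAA
step 18: dAAddAdAAddAddddd
step 19: dAAAdAAAAAdAAdddd
step 20: dAdAAAdddAAAAAddd

1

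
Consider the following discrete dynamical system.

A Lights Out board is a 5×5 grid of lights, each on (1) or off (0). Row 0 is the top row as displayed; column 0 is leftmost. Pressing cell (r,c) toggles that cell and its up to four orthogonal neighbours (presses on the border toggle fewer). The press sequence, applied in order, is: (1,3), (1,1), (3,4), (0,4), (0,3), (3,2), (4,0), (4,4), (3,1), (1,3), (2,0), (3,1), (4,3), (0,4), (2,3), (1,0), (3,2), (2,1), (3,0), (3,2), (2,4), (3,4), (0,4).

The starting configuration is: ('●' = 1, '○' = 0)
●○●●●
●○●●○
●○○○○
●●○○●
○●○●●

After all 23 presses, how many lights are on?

t=0: ●○●●●
●○●●○
●○○○○
●●○○●
○●○●●
t=1: ●○●○●
●○○○●
●○○●○
●●○○●
○●○●●
t=2: ●●●○●
○●●○●
●●○●○
●●○○●
○●○●●
t=3: ●●●○●
○●●○●
●●○●●
●●○●○
○●○●○
t=4: ●●●●○
○●●○○
●●○●●
●●○●○
○●○●○
t=5: ●●○○●
○●●●○
●●○●●
●●○●○
○●○●○
t=6: ●●○○●
○●●●○
●●●●●
●○●○○
○●●●○
t=7: ●●○○●
○●●●○
●●●●●
○○●○○
●○●●○
t=8: ●●○○●
○●●●○
●●●●●
○○●○●
●○●○●
t=9: ●●○○●
○●●●○
●○●●●
●●○○●
●●●○●
t=10: ●●○●●
○●○○●
●○●○●
●●○○●
●●●○●
t=11: ●●○●●
●●○○●
○●●○●
○●○○●
●●●○●
t=12: ●●○●●
●●○○●
○○●○●
●○●○●
●○●○●
t=13: ●●○●●
●●○○●
○○●○●
●○●●●
●○○●○
t=14: ●●○○○
●●○○○
○○●○●
●○●●●
●○○●○
t=15: ●●○○○
●●○●○
○○○●○
●○●○●
●○○●○
t=16: ○●○○○
○○○●○
●○○●○
●○●○●
●○○●○
t=17: ○●○○○
○○○●○
●○●●○
●●○●●
●○●●○
t=18: ○●○○○
○●○●○
○●○●○
●○○●●
●○●●○
t=19: ○●○○○
○●○●○
●●○●○
○●○●●
○○●●○
t=20: ○●○○○
○●○●○
●●●●○
○○●○●
○○○●○
t=21: ○●○○○
○●○●●
●●●○●
○○●○○
○○○●○
t=22: ○●○○○
○●○●●
●●●○○
○○●●●
○○○●●
t=23: ○●○●●
○●○●○
●●●○○
○○●●●
○○○●●

13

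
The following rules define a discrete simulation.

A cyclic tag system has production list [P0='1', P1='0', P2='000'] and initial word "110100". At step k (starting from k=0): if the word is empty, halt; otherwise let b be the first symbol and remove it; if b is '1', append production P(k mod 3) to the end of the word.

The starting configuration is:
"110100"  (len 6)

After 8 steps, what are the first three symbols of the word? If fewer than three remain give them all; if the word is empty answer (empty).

step 0: "110100"  (len 6)
step 1: "101001"  (len 6)
step 2: "010010"  (len 6)
step 3: "10010"  (len 5)
step 4: "00101"  (len 5)
step 5: "0101"  (len 4)
step 6: "101"  (len 3)
step 7: "011"  (len 3)
step 8: "11"  (len 2)

11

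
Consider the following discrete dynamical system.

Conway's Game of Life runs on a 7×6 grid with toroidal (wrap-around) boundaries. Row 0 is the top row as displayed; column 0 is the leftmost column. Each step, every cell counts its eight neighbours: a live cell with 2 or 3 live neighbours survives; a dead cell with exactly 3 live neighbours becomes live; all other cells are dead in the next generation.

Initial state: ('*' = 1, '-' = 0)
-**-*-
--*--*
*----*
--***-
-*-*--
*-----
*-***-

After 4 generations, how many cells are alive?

0) -**-*-
--*--*
*----*
--***-
-*-*--
*-----
*-***-
1) *---*-
--****
***--*
******
-*-**-
*---**
*-*-*-
2) *-*---
--*---
------
------
------
*-*---
*---*-
3) ---*-*
-*----
------
------
------
-*---*
*--*--
4) *-*-*-
------
------
------
------
*-----
*-*--*

7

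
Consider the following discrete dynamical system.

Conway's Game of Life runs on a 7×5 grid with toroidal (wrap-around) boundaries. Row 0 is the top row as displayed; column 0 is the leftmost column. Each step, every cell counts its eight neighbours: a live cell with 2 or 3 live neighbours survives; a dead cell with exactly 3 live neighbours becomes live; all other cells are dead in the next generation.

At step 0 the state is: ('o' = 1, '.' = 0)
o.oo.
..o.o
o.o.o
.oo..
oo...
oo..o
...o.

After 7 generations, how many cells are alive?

5

0) o.oo.
..o.o
o.o.o
.oo..
oo...
oo..o
...o.
1) .oo..
..o..
o.o.o
..ooo
....o
.oo.o
...o.
2) .ooo.
o.o..
o.o.o
.oo..
.o..o
o.o.o
o..o.
3) o..o.
o....
o.o.o
..o.o
....o
..o..
o....
4) oo...
o..o.
o...o
.o..o
.....
.....
.o..o
5) .oo..
.....
.o.o.
....o
.....
.....
.o...
6) .oo..
.o...
.....
.....
.....
.....
.oo..
7) o....
.oo..
.....
.....
.....
.....
.oo..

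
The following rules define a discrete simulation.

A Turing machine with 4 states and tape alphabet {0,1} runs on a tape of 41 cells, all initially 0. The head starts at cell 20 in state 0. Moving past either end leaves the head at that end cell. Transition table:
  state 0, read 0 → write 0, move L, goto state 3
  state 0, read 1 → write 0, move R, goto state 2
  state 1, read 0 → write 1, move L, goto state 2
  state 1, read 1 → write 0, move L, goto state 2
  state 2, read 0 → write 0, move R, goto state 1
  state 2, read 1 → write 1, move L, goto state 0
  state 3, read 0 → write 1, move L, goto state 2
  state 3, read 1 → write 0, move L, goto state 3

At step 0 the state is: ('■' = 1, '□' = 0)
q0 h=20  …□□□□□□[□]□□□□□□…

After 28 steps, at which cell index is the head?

k=0  q0 h=20  …□□□□□□[□]□□□□□□…
k=1  q3 h=19  …□□□□□□[□]□□□□□□…
k=2  q2 h=18  …□□□□□□[□]■□□□□□…
k=3  q1 h=19  …□□□□□□[■]□□□□□□…
k=4  q2 h=18  …□□□□□□[□]□□□□□□…
k=5  q1 h=19  …□□□□□□[□]□□□□□□…
k=6  q2 h=18  …□□□□□□[□]■□□□□□…
k=7  q1 h=19  …□□□□□□[■]□□□□□□…
k=8  q2 h=18  …□□□□□□[□]□□□□□□…
k=9  q1 h=19  …□□□□□□[□]□□□□□□…
k=10  q2 h=18  …□□□□□□[□]■□□□□□…
k=11  q1 h=19  …□□□□□□[■]□□□□□□…
k=12  q2 h=18  …□□□□□□[□]□□□□□□…
k=13  q1 h=19  …□□□□□□[□]□□□□□□…
k=14  q2 h=18  …□□□□□□[□]■□□□□□…
k=15  q1 h=19  …□□□□□□[■]□□□□□□…
k=16  q2 h=18  …□□□□□□[□]□□□□□□…
k=17  q1 h=19  …□□□□□□[□]□□□□□□…
k=18  q2 h=18  …□□□□□□[□]■□□□□□…
k=19  q1 h=19  …□□□□□□[■]□□□□□□…
k=20  q2 h=18  …□□□□□□[□]□□□□□□…
k=21  q1 h=19  …□□□□□□[□]□□□□□□…
k=22  q2 h=18  …□□□□□□[□]■□□□□□…
k=23  q1 h=19  …□□□□□□[■]□□□□□□…
k=24  q2 h=18  …□□□□□□[□]□□□□□□…
k=25  q1 h=19  …□□□□□□[□]□□□□□□…
k=26  q2 h=18  …□□□□□□[□]■□□□□□…
k=27  q1 h=19  …□□□□□□[■]□□□□□□…
k=28  q2 h=18  …□□□□□□[□]□□□□□□…

18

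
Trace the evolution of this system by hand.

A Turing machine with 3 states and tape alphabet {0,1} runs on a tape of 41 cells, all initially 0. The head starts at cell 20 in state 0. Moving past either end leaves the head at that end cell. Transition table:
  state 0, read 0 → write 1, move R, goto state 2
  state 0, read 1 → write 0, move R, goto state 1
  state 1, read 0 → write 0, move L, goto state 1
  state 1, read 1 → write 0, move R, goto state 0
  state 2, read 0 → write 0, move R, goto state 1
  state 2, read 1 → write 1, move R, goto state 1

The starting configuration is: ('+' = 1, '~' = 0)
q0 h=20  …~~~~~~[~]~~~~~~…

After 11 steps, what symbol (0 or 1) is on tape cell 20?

t=0: q0 h=20  …~~~~~~[~]~~~~~~…
t=1: q2 h=21  …~~~~~+[~]~~~~~~…
t=2: q1 h=22  …~~~~+~[~]~~~~~~…
t=3: q1 h=21  …~~~~~+[~]~~~~~~…
t=4: q1 h=20  …~~~~~~[+]~~~~~~…
t=5: q0 h=21  …~~~~~~[~]~~~~~~…
t=6: q2 h=22  …~~~~~+[~]~~~~~~…
t=7: q1 h=23  …~~~~+~[~]~~~~~~…
t=8: q1 h=22  …~~~~~+[~]~~~~~~…
t=9: q1 h=21  …~~~~~~[+]~~~~~~…
t=10: q0 h=22  …~~~~~~[~]~~~~~~…
t=11: q2 h=23  …~~~~~+[~]~~~~~~…

0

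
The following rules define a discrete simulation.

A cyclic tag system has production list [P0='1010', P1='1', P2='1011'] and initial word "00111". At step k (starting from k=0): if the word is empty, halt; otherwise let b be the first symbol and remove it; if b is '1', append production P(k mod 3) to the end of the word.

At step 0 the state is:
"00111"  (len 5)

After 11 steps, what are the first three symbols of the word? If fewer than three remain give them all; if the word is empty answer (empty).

101

gen 0: "00111"  (len 5)
gen 1: "0111"  (len 4)
gen 2: "111"  (len 3)
gen 3: "111011"  (len 6)
gen 4: "110111010"  (len 9)
gen 5: "101110101"  (len 9)
gen 6: "011101011011"  (len 12)
gen 7: "11101011011"  (len 11)
gen 8: "11010110111"  (len 11)
gen 9: "10101101111011"  (len 14)
gen 10: "01011011110111010"  (len 17)
gen 11: "1011011110111010"  (len 16)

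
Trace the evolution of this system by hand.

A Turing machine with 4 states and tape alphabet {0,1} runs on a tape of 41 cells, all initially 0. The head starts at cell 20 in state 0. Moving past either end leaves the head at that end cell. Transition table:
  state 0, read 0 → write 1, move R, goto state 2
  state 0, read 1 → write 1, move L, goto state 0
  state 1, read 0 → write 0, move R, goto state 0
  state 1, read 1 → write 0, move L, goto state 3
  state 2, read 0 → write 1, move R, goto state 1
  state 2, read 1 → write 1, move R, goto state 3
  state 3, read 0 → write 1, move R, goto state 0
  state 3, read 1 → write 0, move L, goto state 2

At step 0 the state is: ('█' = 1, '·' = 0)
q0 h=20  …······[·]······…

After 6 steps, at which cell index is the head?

26

t=0: q0 h=20  …······[·]······…
t=1: q2 h=21  …·····█[·]······…
t=2: q1 h=22  …····██[·]······…
t=3: q0 h=23  …···██·[·]······…
t=4: q2 h=24  …··██·█[·]······…
t=5: q1 h=25  …·██·██[·]······…
t=6: q0 h=26  …██·██·[·]······…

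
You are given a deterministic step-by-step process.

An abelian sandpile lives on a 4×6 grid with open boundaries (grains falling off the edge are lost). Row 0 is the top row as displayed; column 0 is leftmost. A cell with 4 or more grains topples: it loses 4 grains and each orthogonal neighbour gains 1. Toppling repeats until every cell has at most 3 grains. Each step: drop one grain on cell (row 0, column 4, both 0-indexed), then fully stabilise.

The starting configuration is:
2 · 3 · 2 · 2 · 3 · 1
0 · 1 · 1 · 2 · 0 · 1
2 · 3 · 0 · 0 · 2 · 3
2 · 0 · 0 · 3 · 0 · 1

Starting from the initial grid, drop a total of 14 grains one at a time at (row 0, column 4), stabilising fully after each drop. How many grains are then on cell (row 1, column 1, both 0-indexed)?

2

k=0  2 · 3 · 2 · 2 · 3 · 1
0 · 1 · 1 · 2 · 0 · 1
2 · 3 · 0 · 0 · 2 · 3
2 · 0 · 0 · 3 · 0 · 1
k=1  2 · 3 · 2 · 3 · 0 · 2
0 · 1 · 1 · 2 · 1 · 1
2 · 3 · 0 · 0 · 2 · 3
2 · 0 · 0 · 3 · 0 · 1
k=2  2 · 3 · 2 · 3 · 1 · 2
0 · 1 · 1 · 2 · 1 · 1
2 · 3 · 0 · 0 · 2 · 3
2 · 0 · 0 · 3 · 0 · 1
k=3  2 · 3 · 2 · 3 · 2 · 2
0 · 1 · 1 · 2 · 1 · 1
2 · 3 · 0 · 0 · 2 · 3
2 · 0 · 0 · 3 · 0 · 1
k=4  2 · 3 · 2 · 3 · 3 · 2
0 · 1 · 1 · 2 · 1 · 1
2 · 3 · 0 · 0 · 2 · 3
2 · 0 · 0 · 3 · 0 · 1
k=5  2 · 3 · 3 · 0 · 1 · 3
0 · 1 · 1 · 3 · 2 · 1
2 · 3 · 0 · 0 · 2 · 3
2 · 0 · 0 · 3 · 0 · 1
k=6  2 · 3 · 3 · 0 · 2 · 3
0 · 1 · 1 · 3 · 2 · 1
2 · 3 · 0 · 0 · 2 · 3
2 · 0 · 0 · 3 · 0 · 1
k=7  2 · 3 · 3 · 0 · 3 · 3
0 · 1 · 1 · 3 · 2 · 1
2 · 3 · 0 · 0 · 2 · 3
2 · 0 · 0 · 3 · 0 · 1
k=8  2 · 3 · 3 · 1 · 1 · 0
0 · 1 · 1 · 3 · 3 · 2
2 · 3 · 0 · 0 · 2 · 3
2 · 0 · 0 · 3 · 0 · 1
k=9  2 · 3 · 3 · 1 · 2 · 0
0 · 1 · 1 · 3 · 3 · 2
2 · 3 · 0 · 0 · 2 · 3
2 · 0 · 0 · 3 · 0 · 1
k=10  2 · 3 · 3 · 1 · 3 · 0
0 · 1 · 1 · 3 · 3 · 2
2 · 3 · 0 · 0 · 2 · 3
2 · 0 · 0 · 3 · 0 · 1
k=11  2 · 3 · 3 · 3 · 1 · 1
0 · 1 · 2 · 0 · 1 · 3
2 · 3 · 0 · 1 · 3 · 3
2 · 0 · 0 · 3 · 0 · 1
k=12  2 · 3 · 3 · 3 · 2 · 1
0 · 1 · 2 · 0 · 1 · 3
2 · 3 · 0 · 1 · 3 · 3
2 · 0 · 0 · 3 · 0 · 1
k=13  2 · 3 · 3 · 3 · 3 · 1
0 · 1 · 2 · 0 · 1 · 3
2 · 3 · 0 · 1 · 3 · 3
2 · 0 · 0 · 3 · 0 · 1
k=14  3 · 0 · 1 · 1 · 1 · 2
0 · 2 · 3 · 1 · 2 · 3
2 · 3 · 0 · 1 · 3 · 3
2 · 0 · 0 · 3 · 0 · 1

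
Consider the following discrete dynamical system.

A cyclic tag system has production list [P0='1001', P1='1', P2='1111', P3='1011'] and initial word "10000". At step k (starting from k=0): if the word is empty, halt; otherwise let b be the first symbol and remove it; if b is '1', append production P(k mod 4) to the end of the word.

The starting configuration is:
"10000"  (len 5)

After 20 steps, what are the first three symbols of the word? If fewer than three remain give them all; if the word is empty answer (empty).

0) "10000"  (len 5)
1) "00001001"  (len 8)
2) "0001001"  (len 7)
3) "001001"  (len 6)
4) "01001"  (len 5)
5) "1001"  (len 4)
6) "0011"  (len 4)
7) "011"  (len 3)
8) "11"  (len 2)
9) "11001"  (len 5)
10) "10011"  (len 5)
11) "00111111"  (len 8)
12) "0111111"  (len 7)
13) "111111"  (len 6)
14) "111111"  (len 6)
15) "111111111"  (len 9)
16) "111111111011"  (len 12)
17) "111111110111001"  (len 15)
18) "111111101110011"  (len 15)
19) "111111011100111111"  (len 18)
20) "111110111001111111011"  (len 21)

111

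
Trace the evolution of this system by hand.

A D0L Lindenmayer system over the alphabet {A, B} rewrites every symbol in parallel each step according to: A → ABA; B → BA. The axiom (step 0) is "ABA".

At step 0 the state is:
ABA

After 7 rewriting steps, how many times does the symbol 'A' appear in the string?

[0] ABA
[1] ABABAABA
[2] ABABAABABAABAABABAABA
[3] ABABAABABAABAABABAABABAABAABABAABAABABAABABAABAABABAABA
[4] ABABAABABAABAABABAABABAABAABABAABAABABAABABAABAABABAABABAA…ABAABABAABABAABAABABAABABAABAABABAABAABABAABABAABAABABAABA  (len 144)
[5] ABABAABABAABAABABAABABAABAABABAABAABABAABABAABAABABAABABAA…ABAABABAABABAABAABABAABABAABAABABAABAABABAABABAABAABABAABA  (len 377)
[6] ABABAABABAABAABABAABABAABAABABAABAABABAABABAABAABABAABABAA…ABAABABAABABAABAABABAABABAABAABABAABAABABAABABAABAABABAABA  (len 987)
[7] ABABAABABAABAABABAABABAABAABABAABAABABAABABAABAABABAABABAA…ABAABABAABABAABAABABAABABAABAABABAABAABABAABABAABAABABAABA  (len 2584)

1597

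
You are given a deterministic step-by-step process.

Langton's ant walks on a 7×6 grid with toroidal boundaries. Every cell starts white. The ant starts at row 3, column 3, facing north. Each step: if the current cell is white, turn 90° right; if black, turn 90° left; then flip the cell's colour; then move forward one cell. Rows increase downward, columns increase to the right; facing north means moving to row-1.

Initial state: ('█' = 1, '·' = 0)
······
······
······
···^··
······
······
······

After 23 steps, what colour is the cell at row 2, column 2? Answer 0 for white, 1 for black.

1

[0] ······
······
······
···^··
······
······
······
[1] ······
······
······
···█>·
······
······
······
[2] ······
······
······
···██·
····v·
······
······
[3] ······
······
······
···██·
···<█·
······
······
[4] ······
······
······
···^█·
···██·
······
······
[5] ······
······
······
··<·█·
···██·
······
······
[6] ······
······
··^···
··█·█·
···██·
······
······
[7] ······
······
··█>··
··█·█·
···██·
······
······
[8] ······
······
··██··
··█v█·
···██·
······
······
[9] ······
······
··██··
··<██·
···██·
······
······
[10] ······
······
··██··
···██·
··v██·
······
······
[11] ······
······
··██··
···██·
·<███·
······
······
[12] ······
······
··██··
·^·██·
·████·
······
······
[13] ······
······
··██··
·█>██·
·████·
······
······
[14] ······
······
··██··
·████·
·█v██·
······
······
[15] ······
······
··██··
·████·
·█·>█·
······
······
[16] ······
······
··██··
·██^█·
·█··█·
······
······
[17] ······
······
··██··
·█<·█·
·█··█·
······
······
[18] ······
······
··██··
·█··█·
·█v·█·
······
······
[19] ······
······
··██··
·█··█·
·<█·█·
······
······
[20] ······
······
··██··
·█··█·
··█·█·
·v····
······
[21] ······
······
··██··
·█··█·
··█·█·
<█····
······
[22] ······
······
··██··
·█··█·
^·█·█·
██····
······
[23] ······
······
··██··
·█··█·
█>█·█·
██····
······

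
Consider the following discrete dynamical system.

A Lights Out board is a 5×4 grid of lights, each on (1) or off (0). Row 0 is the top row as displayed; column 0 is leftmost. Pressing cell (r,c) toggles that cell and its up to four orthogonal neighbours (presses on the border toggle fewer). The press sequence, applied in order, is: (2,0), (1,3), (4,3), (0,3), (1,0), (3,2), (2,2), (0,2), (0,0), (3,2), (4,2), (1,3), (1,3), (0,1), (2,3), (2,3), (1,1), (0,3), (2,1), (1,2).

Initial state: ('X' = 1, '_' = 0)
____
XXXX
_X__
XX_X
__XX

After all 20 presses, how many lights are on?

10

t=0: ____
XXXX
_X__
XX_X
__XX
t=1: ____
_XXX
X___
_X_X
__XX
t=2: ___X
_X__
X__X
_X_X
__XX
t=3: ___X
_X__
X__X
_X__
____
t=4: __X_
_X_X
X__X
_X__
____
t=5: X_X_
X__X
___X
_X__
____
t=6: X_X_
X__X
__XX
__XX
__X_
t=7: X_X_
X_XX
_X__
___X
__X_
t=8: XX_X
X__X
_X__
___X
__X_
t=9: ___X
___X
_X__
___X
__X_
t=10: ___X
___X
_XX_
_XX_
____
t=11: ___X
___X
_XX_
_X__
_XXX
t=12: ____
__X_
_XXX
_X__
_XXX
t=13: ___X
___X
_XX_
_X__
_XXX
t=14: XXXX
_X_X
_XX_
_X__
_XXX
t=15: XXXX
_X__
_X_X
_X_X
_XXX
t=16: XXXX
_X_X
_XX_
_X__
_XXX
t=17: X_XX
X_XX
__X_
_X__
_XXX
t=18: X___
X_X_
__X_
_X__
_XXX
t=19: X___
XXX_
XX__
____
_XXX
t=20: X_X_
X__X
XXX_
____
_XXX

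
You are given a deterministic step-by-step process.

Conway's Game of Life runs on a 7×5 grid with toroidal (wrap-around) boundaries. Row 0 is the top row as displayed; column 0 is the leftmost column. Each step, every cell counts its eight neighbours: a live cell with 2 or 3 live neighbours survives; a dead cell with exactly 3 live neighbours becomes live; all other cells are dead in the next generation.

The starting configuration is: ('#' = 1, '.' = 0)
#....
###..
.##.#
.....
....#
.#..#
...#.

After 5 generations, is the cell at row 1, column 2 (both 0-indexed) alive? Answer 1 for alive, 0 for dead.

1

0) #....
###..
.##.#
.....
....#
.#..#
...#.
1) #.#.#
..###
..##.
#..#.
#....
#..##
#...#
2) ..#..
#....
.#...
.###.
##.#.
.#.#.
.....
3) .....
.#...
##...
...##
#..#.
##..#
..#..
4) .....
##...
###.#
.###.
.###.
#####
##...
5) .....
..#.#
....#
.....
.....
.....
...#.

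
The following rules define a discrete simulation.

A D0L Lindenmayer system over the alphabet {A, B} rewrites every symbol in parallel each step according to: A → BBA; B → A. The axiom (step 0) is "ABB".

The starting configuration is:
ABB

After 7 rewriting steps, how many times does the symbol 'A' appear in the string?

171

step 0: ABB
step 1: BBAAA
step 2: AABBABBABBA
step 3: BBABBAAABBAAABBAAABBA
step 4: AABBAAABBABBABBAAABBABBABBAAABBABBABBAAABBA
step 5: BBABBAAABBABBABBAAABBAAABBAAABBABBABBAAABBAAABBAAABBABBABBAAABBAAABBAAABBABBABBAAABBA
step 6: AABBAAABBABBABBAAABBAAABBAAABBABBABBAAABBABBABBAAABBABBABB…ABBABBABBAAABBABBABBAAABBABBABBAAABBAAABBAAABBABBABBAAABBA  (len 171)
step 7: BBABBAAABBABBABBAAABBAAABBAAABBABBABBAAABBABBABBAAABBABBAB…ABBABBABBAAABBABBABBAAABBABBABBAAABBAAABBAAABBABBABBAAABBA  (len 341)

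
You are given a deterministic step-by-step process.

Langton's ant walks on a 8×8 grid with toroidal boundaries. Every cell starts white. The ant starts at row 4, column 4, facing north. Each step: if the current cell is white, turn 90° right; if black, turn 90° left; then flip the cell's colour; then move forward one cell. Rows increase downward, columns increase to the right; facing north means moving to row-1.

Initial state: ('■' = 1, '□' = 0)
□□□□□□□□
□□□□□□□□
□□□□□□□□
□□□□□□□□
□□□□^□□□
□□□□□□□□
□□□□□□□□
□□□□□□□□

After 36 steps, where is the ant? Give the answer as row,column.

[0] □□□□□□□□
□□□□□□□□
□□□□□□□□
□□□□□□□□
□□□□^□□□
□□□□□□□□
□□□□□□□□
□□□□□□□□
[1] □□□□□□□□
□□□□□□□□
□□□□□□□□
□□□□□□□□
□□□□■>□□
□□□□□□□□
□□□□□□□□
□□□□□□□□
[2] □□□□□□□□
□□□□□□□□
□□□□□□□□
□□□□□□□□
□□□□■■□□
□□□□□v□□
□□□□□□□□
□□□□□□□□
[3] □□□□□□□□
□□□□□□□□
□□□□□□□□
□□□□□□□□
□□□□■■□□
□□□□<■□□
□□□□□□□□
□□□□□□□□
[4] □□□□□□□□
□□□□□□□□
□□□□□□□□
□□□□□□□□
□□□□^■□□
□□□□■■□□
□□□□□□□□
□□□□□□□□
[5] □□□□□□□□
□□□□□□□□
□□□□□□□□
□□□□□□□□
□□□<□■□□
□□□□■■□□
□□□□□□□□
□□□□□□□□
[6] □□□□□□□□
□□□□□□□□
□□□□□□□□
□□□^□□□□
□□□■□■□□
□□□□■■□□
□□□□□□□□
□□□□□□□□
[7] □□□□□□□□
□□□□□□□□
□□□□□□□□
□□□■>□□□
□□□■□■□□
□□□□■■□□
□□□□□□□□
□□□□□□□□
[8] □□□□□□□□
□□□□□□□□
□□□□□□□□
□□□■■□□□
□□□■v■□□
□□□□■■□□
□□□□□□□□
□□□□□□□□
[9] □□□□□□□□
□□□□□□□□
□□□□□□□□
□□□■■□□□
□□□<■■□□
□□□□■■□□
□□□□□□□□
□□□□□□□□
[10] □□□□□□□□
□□□□□□□□
□□□□□□□□
□□□■■□□□
□□□□■■□□
□□□v■■□□
□□□□□□□□
□□□□□□□□
[11] □□□□□□□□
□□□□□□□□
□□□□□□□□
□□□■■□□□
□□□□■■□□
□□<■■■□□
□□□□□□□□
□□□□□□□□
[12] □□□□□□□□
□□□□□□□□
□□□□□□□□
□□□■■□□□
□□^□■■□□
□□■■■■□□
□□□□□□□□
□□□□□□□□
[13] □□□□□□□□
□□□□□□□□
□□□□□□□□
□□□■■□□□
□□■>■■□□
□□■■■■□□
□□□□□□□□
□□□□□□□□
[14] □□□□□□□□
□□□□□□□□
□□□□□□□□
□□□■■□□□
□□■■■■□□
□□■v■■□□
□□□□□□□□
□□□□□□□□
[15] □□□□□□□□
□□□□□□□□
□□□□□□□□
□□□■■□□□
□□■■■■□□
□□■□>■□□
□□□□□□□□
□□□□□□□□
[16] □□□□□□□□
□□□□□□□□
□□□□□□□□
□□□■■□□□
□□■■^■□□
□□■□□■□□
□□□□□□□□
□□□□□□□□
[17] □□□□□□□□
□□□□□□□□
□□□□□□□□
□□□■■□□□
□□■<□■□□
□□■□□■□□
□□□□□□□□
□□□□□□□□
[18] □□□□□□□□
□□□□□□□□
□□□□□□□□
□□□■■□□□
□□■□□■□□
□□■v□■□□
□□□□□□□□
□□□□□□□□
[19] □□□□□□□□
□□□□□□□□
□□□□□□□□
□□□■■□□□
□□■□□■□□
□□<■□■□□
□□□□□□□□
□□□□□□□□
[20] □□□□□□□□
□□□□□□□□
□□□□□□□□
□□□■■□□□
□□■□□■□□
□□□■□■□□
□□v□□□□□
□□□□□□□□
[21] □□□□□□□□
□□□□□□□□
□□□□□□□□
□□□■■□□□
□□■□□■□□
□□□■□■□□
□<■□□□□□
□□□□□□□□
[22] □□□□□□□□
□□□□□□□□
□□□□□□□□
□□□■■□□□
□□■□□■□□
□^□■□■□□
□■■□□□□□
□□□□□□□□
[23] □□□□□□□□
□□□□□□□□
□□□□□□□□
□□□■■□□□
□□■□□■□□
□■>■□■□□
□■■□□□□□
□□□□□□□□
[24] □□□□□□□□
□□□□□□□□
□□□□□□□□
□□□■■□□□
□□■□□■□□
□■■■□■□□
□■v□□□□□
□□□□□□□□
[25] □□□□□□□□
□□□□□□□□
□□□□□□□□
□□□■■□□□
□□■□□■□□
□■■■□■□□
□■□>□□□□
□□□□□□□□
[26] □□□□□□□□
□□□□□□□□
□□□□□□□□
□□□■■□□□
□□■□□■□□
□■■■□■□□
□■□■□□□□
□□□v□□□□
[27] □□□□□□□□
□□□□□□□□
□□□□□□□□
□□□■■□□□
□□■□□■□□
□■■■□■□□
□■□■□□□□
□□<■□□□□
[28] □□□□□□□□
□□□□□□□□
□□□□□□□□
□□□■■□□□
□□■□□■□□
□■■■□■□□
□■^■□□□□
□□■■□□□□
[29] □□□□□□□□
□□□□□□□□
□□□□□□□□
□□□■■□□□
□□■□□■□□
□■■■□■□□
□■■>□□□□
□□■■□□□□
[30] □□□□□□□□
□□□□□□□□
□□□□□□□□
□□□■■□□□
□□■□□■□□
□■■^□■□□
□■■□□□□□
□□■■□□□□
[31] □□□□□□□□
□□□□□□□□
□□□□□□□□
□□□■■□□□
□□■□□■□□
□■<□□■□□
□■■□□□□□
□□■■□□□□
[32] □□□□□□□□
□□□□□□□□
□□□□□□□□
□□□■■□□□
□□■□□■□□
□■□□□■□□
□■v□□□□□
□□■■□□□□
[33] □□□□□□□□
□□□□□□□□
□□□□□□□□
□□□■■□□□
□□■□□■□□
□■□□□■□□
□■□>□□□□
□□■■□□□□
[34] □□□□□□□□
□□□□□□□□
□□□□□□□□
□□□■■□□□
□□■□□■□□
□■□□□■□□
□■□■□□□□
□□■v□□□□
[35] □□□□□□□□
□□□□□□□□
□□□□□□□□
□□□■■□□□
□□■□□■□□
□■□□□■□□
□■□■□□□□
□□■□>□□□
[36] □□□□v□□□
□□□□□□□□
□□□□□□□□
□□□■■□□□
□□■□□■□□
□■□□□■□□
□■□■□□□□
□□■□■□□□

0,4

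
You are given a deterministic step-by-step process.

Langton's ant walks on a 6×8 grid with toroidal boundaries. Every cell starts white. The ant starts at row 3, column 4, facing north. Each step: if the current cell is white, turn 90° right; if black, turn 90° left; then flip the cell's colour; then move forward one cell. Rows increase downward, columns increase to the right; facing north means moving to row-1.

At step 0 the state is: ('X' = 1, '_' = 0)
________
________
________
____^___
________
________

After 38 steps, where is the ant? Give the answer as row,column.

0,3

[0] ________
________
________
____^___
________
________
[1] ________
________
________
____X>__
________
________
[2] ________
________
________
____XX__
_____v__
________
[3] ________
________
________
____XX__
____<X__
________
[4] ________
________
________
____^X__
____XX__
________
[5] ________
________
________
___<_X__
____XX__
________
[6] ________
________
___^____
___X_X__
____XX__
________
[7] ________
________
___X>___
___X_X__
____XX__
________
[8] ________
________
___XX___
___XvX__
____XX__
________
[9] ________
________
___XX___
___<XX__
____XX__
________
[10] ________
________
___XX___
____XX__
___vXX__
________
[11] ________
________
___XX___
____XX__
__<XXX__
________
[12] ________
________
___XX___
__^_XX__
__XXXX__
________
[13] ________
________
___XX___
__X>XX__
__XXXX__
________
[14] ________
________
___XX___
__XXXX__
__XvXX__
________
[15] ________
________
___XX___
__XXXX__
__X_>X__
________
[16] ________
________
___XX___
__XX^X__
__X__X__
________
[17] ________
________
___XX___
__X<_X__
__X__X__
________
[18] ________
________
___XX___
__X__X__
__Xv_X__
________
[19] ________
________
___XX___
__X__X__
__<X_X__
________
[20] ________
________
___XX___
__X__X__
___X_X__
__v_____
[21] ________
________
___XX___
__X__X__
___X_X__
_<X_____
[22] ________
________
___XX___
__X__X__
_^_X_X__
_XX_____
[23] ________
________
___XX___
__X__X__
_X>X_X__
_XX_____
[24] ________
________
___XX___
__X__X__
_XXX_X__
_Xv_____
[25] ________
________
___XX___
__X__X__
_XXX_X__
_X_>____
[26] ___v____
________
___XX___
__X__X__
_XXX_X__
_X_X____
[27] __<X____
________
___XX___
__X__X__
_XXX_X__
_X_X____
[28] __XX____
________
___XX___
__X__X__
_XXX_X__
_X^X____
[29] __XX____
________
___XX___
__X__X__
_XXX_X__
_XX>____
[30] __XX____
________
___XX___
__X__X__
_XX^_X__
_XX_____
[31] __XX____
________
___XX___
__X__X__
_X<__X__
_XX_____
[32] __XX____
________
___XX___
__X__X__
_X___X__
_Xv_____
[33] __XX____
________
___XX___
__X__X__
_X___X__
_X_>____
[34] __Xv____
________
___XX___
__X__X__
_X___X__
_X_X____
[35] __X_>___
________
___XX___
__X__X__
_X___X__
_X_X____
[36] __X_X___
____v___
___XX___
__X__X__
_X___X__
_X_X____
[37] __X_X___
___<X___
___XX___
__X__X__
_X___X__
_X_X____
[38] __X^X___
___XX___
___XX___
__X__X__
_X___X__
_X_X____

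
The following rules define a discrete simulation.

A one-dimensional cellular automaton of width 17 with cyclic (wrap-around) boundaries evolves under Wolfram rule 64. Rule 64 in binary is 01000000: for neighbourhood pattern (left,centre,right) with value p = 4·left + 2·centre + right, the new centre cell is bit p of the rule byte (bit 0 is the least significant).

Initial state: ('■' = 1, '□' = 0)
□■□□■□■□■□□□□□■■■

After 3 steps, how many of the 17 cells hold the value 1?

k=0  □■□□■□■□■□□□□□■■■
k=1  □□□□□□□□□□□□□□□□■
k=2  □□□□□□□□□□□□□□□□□
k=3  □□□□□□□□□□□□□□□□□

0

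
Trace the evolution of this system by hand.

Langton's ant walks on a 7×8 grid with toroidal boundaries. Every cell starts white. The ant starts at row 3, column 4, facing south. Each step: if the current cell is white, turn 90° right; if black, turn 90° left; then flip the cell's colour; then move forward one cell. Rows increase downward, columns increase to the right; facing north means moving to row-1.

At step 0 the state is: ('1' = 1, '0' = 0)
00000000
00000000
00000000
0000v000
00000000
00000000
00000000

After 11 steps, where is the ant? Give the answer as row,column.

2,6

k=0  00000000
00000000
00000000
0000v000
00000000
00000000
00000000
k=1  00000000
00000000
00000000
000<1000
00000000
00000000
00000000
k=2  00000000
00000000
000^0000
00011000
00000000
00000000
00000000
k=3  00000000
00000000
0001>000
00011000
00000000
00000000
00000000
k=4  00000000
00000000
00011000
0001v000
00000000
00000000
00000000
k=5  00000000
00000000
00011000
00010>00
00000000
00000000
00000000
k=6  00000000
00000000
00011000
00010100
00000v00
00000000
00000000
k=7  00000000
00000000
00011000
00010100
0000<100
00000000
00000000
k=8  00000000
00000000
00011000
0001^100
00001100
00000000
00000000
k=9  00000000
00000000
00011000
00011>00
00001100
00000000
00000000
k=10  00000000
00000000
00011^00
00011000
00001100
00000000
00000000
k=11  00000000
00000000
000111>0
00011000
00001100
00000000
00000000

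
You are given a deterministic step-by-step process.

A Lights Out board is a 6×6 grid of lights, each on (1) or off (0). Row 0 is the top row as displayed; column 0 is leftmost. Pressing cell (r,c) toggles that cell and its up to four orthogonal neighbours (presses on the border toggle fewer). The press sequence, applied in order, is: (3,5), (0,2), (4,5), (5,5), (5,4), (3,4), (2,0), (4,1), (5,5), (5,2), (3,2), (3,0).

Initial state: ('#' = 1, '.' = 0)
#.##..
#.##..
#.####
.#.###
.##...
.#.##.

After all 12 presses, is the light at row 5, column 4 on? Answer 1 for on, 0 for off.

[0] #.##..
#.##..
#.####
.#.###
.##...
.#.##.
[1] #.##..
#.##..
#.###.
.#.#..
.##..#
.#.##.
[2] ##....
#..#..
#.###.
.#.#..
.##..#
.#.##.
[3] ##....
#..#..
#.###.
.#.#.#
.##.#.
.#.###
[4] ##....
#..#..
#.###.
.#.#.#
.##.##
.#.#..
[5] ##....
#..#..
#.###.
.#.#.#
.##..#
.#..##
[6] ##....
#..#..
#.##..
.#..#.
.##.##
.#..##
[7] ##....
...#..
.###..
##..#.
.##.##
.#..##
[8] ##....
...#..
.###..
#...#.
#...##
....##
[9] ##....
...#..
.###..
#...#.
#...#.
......
[10] ##....
...#..
.###..
#...#.
#.#.#.
.###..
[11] ##....
...#..
.#.#..
#####.
#...#.
.###..
[12] ##....
...#..
##.#..
..###.
....#.
.###..

0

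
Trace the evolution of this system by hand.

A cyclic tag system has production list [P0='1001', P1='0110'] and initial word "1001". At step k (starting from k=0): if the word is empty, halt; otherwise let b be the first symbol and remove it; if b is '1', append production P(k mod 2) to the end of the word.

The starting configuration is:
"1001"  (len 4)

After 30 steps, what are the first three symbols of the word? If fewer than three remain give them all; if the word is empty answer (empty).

010

[0] "1001"  (len 4)
[1] "0011001"  (len 7)
[2] "011001"  (len 6)
[3] "11001"  (len 5)
[4] "10010110"  (len 8)
[5] "00101101001"  (len 11)
[6] "0101101001"  (len 10)
[7] "101101001"  (len 9)
[8] "011010010110"  (len 12)
[9] "11010010110"  (len 11)
[10] "10100101100110"  (len 14)
[11] "01001011001101001"  (len 17)
[12] "1001011001101001"  (len 16)
[13] "0010110011010011001"  (len 19)
[14] "010110011010011001"  (len 18)
[15] "10110011010011001"  (len 17)
[16] "01100110100110010110"  (len 20)
[17] "1100110100110010110"  (len 19)
[18] "1001101001100101100110"  (len 22)
[19] "0011010011001011001101001"  (len 25)
[20] "011010011001011001101001"  (len 24)
[21] "11010011001011001101001"  (len 23)
[22] "10100110010110011010010110"  (len 26)
[23] "01001100101100110100101101001"  (len 29)
[24] "1001100101100110100101101001"  (len 28)
[25] "0011001011001101001011010011001"  (len 31)
[26] "011001011001101001011010011001"  (len 30)
[27] "11001011001101001011010011001"  (len 29)
[28] "10010110011010010110100110010110"  (len 32)
[29] "00101100110100101101001100101101001"  (len 35)
[30] "0101100110100101101001100101101001"  (len 34)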